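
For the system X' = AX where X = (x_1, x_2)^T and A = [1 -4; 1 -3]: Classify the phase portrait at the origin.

A = [[1,-4],[1,-3]]; det(A-λI) = λ^2 + 2λ + 1.
repeated λ = -1 with a single eigenvector.

stable improper node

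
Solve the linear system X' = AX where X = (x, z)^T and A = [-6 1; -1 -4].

Coefficient matrix A = [[-6, 1], [-1, -4]].
Characteristic polynomial det(A - λI) = λ^2 + 10λ + 25 = 0.
Single eigenvalue λ = -5 with algebraic multiplicity 2.
Eigenvector v = (-1,-1); generalized eigenvector w with (A-λI)w=v is (-2,-3).
General solution: e^(-5t)[K_1·v + K_2·(t·v + w)].

x(t) = -K_1e^(-5t) - K_2te^(-5t) - 2K_2e^(-5t), z(t) = -K_1e^(-5t) - K_2te^(-5t) - 3K_2e^(-5t)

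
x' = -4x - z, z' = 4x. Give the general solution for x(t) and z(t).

Coefficient matrix A = [[-4, -1], [4, 0]].
Characteristic polynomial det(A - λI) = λ^2 + 4λ + 4 = 0.
Single eigenvalue λ = -2 with algebraic multiplicity 2.
Eigenvector v = (-1,2); generalized eigenvector w with (A-λI)w=v is (0,1).
General solution: e^(-2t)[c_1·v + c_2·(t·v + w)].

x(t) = -c_1e^(-2t) - c_2te^(-2t), z(t) = 2c_1e^(-2t) + 2c_2te^(-2t) + c_2e^(-2t)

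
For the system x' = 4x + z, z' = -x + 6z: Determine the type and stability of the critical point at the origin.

A = [[4,1],[-1,6]]; det(A-λI) = λ^2 - 10λ + 25.
repeated λ = 5 with a single eigenvector.

unstable improper node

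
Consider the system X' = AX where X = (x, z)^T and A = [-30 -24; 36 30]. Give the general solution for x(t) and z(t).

Coefficient matrix A = [[-30, -24], [36, 30]].
Characteristic polynomial det(A - λI) = λ^2 - 36 = 0.
Eigenvalues λ = 6, -6.
For λ=6: (A-λI) row 1 is [-36, -24], so an eigenvector is (-2, 3).
For λ=-6: (A-λI) row 1 is [-24, -24], so an eigenvector is (-1, 1).
General solution: K_1e^(6t)(-2,3) + K_2e^(-6t)(-1,1).

x(t) = -2K_1e^(6t) - K_2e^(-6t), z(t) = 3K_1e^(6t) + K_2e^(-6t)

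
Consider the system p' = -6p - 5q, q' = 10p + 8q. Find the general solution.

Coefficient matrix A = [[-6, -5], [10, 8]].
Characteristic polynomial det(A - λI) = λ^2 - 2λ + 2 = 0.
Eigenvalues λ = 1 ± i (complex conjugate pair).
For λ=1+i: an eigenvector is (2,-3) - i(1,-1) = (2 - i, -3 + i).
A real fundamental pair from Re and Im of e^((1+i)t)v: X_1 = e^(t)(cos(t)·(2,-3) + sin(t)·(1,-1)), X_2 = e^(t)(sin(t)·(2,-3) - cos(t)·(1,-1)).
General solution: C_1X_1 + C_2X_2.

p(t) = C_1e^(t)sin(t) + 2C_1e^(t)cos(t) + 2C_2e^(t)sin(t) - C_2e^(t)cos(t), q(t) = -C_1e^(t)sin(t) - 3C_1e^(t)cos(t) - 3C_2e^(t)sin(t) + C_2e^(t)cos(t)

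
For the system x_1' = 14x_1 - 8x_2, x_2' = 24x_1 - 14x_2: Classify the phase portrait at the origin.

A = [[14,-8],[24,-14]]; det(A-λI) = λ^2 - 4.
λ = 2, -2: opposite signs.

saddle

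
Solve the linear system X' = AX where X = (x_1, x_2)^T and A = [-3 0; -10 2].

x_1(t) = -c_2e^(-3t), x_2(t) = -c_1e^(2t) - 2c_2e^(-3t)

Coefficient matrix A = [[-3, 0], [-10, 2]].
Characteristic polynomial det(A - λI) = λ^2 + λ - 6 = 0.
Eigenvalues λ = 2, -3.
For λ=2: (A-λI) row 1 is [-5, 0], so an eigenvector is (0, -1).
For λ=-3: (A-λI) row 2 is [-10, 5], so an eigenvector is (-1, -2).
General solution: c_1e^(2t)(0,-1) + c_2e^(-3t)(-1,-2).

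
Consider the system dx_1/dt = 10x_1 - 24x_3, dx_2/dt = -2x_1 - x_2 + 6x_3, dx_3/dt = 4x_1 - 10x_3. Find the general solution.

x_1(t) = -2K_1e^(-2t) + 3K_3e^(2t), x_2(t) = 2K_1e^(-2t) + K_2e^(-t), x_3(t) = -K_1e^(-2t) + K_3e^(2t)

Coefficient matrix A = [[10, 0, -24], [-2, -1, 6], [4, 0, -10]].
det(A - λI) = 0 gives eigenvalues λ = -2, -1, 2.
For λ=-2: eigenvector (-2,2,-1).
For λ=-1: eigenvector (0,1,0).
For λ=2: eigenvector (3,0,1).
General solution: K_1e^(-2t)(-2,2,-1) + K_2e^(-t)(0,1,0) + K_3e^(2t)(3,0,1).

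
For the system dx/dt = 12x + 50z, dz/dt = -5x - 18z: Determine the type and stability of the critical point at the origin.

A = [[12,50],[-5,-18]]; det(A-λI) = λ^2 + 6λ + 34.
λ = -3 ± 5i: negative real part.

stable spiral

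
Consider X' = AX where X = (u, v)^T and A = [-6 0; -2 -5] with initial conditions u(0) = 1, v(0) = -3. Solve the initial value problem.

u(t) = e^(-6t), v(t) = -5e^(-5t) + 2e^(-6t)

Coefficient matrix A = [[-6, 0], [-2, -5]].
Characteristic polynomial det(A - λI) = λ^2 + 11λ + 30 = 0.
Eigenvalues λ = -5, -6.
For λ=-5: (A-λI) row 1 is [-1, 0], so an eigenvector is (0, 1).
For λ=-6: (A-λI) row 2 is [-2, 1], so an eigenvector is (1, 2).
General solution: c_1e^(-5t)(0,1) + c_2e^(-6t)(1,2).
Applying u(0)=1, v(0)=-3 gives c_1=-5, c_2=1.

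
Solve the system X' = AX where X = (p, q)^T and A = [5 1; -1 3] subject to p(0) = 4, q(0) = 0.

Coefficient matrix A = [[5, 1], [-1, 3]].
Characteristic polynomial det(A - λI) = λ^2 - 8λ + 16 = 0.
Single eigenvalue λ = 4 with algebraic multiplicity 2.
Eigenvector v = (-1,1); generalized eigenvector w with (A-λI)w=v is (-2,1).
General solution: e^(4t)[C_1·v + C_2·(t·v + w)].
Applying p(0)=4, q(0)=0 gives C_1=4, C_2=-4.

p(t) = 4te^(4t) + 4e^(4t), q(t) = -4te^(4t)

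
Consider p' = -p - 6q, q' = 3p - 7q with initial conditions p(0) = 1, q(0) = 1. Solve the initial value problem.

p(t) = -e^(-4t)sin(3t) + e^(-4t)cos(3t), q(t) = e^(-4t)cos(3t)

Coefficient matrix A = [[-1, -6], [3, -7]].
Characteristic polynomial det(A - λI) = λ^2 + 8λ + 25 = 0.
Eigenvalues λ = -4 ± 3i (complex conjugate pair).
For λ=-4+3i: an eigenvector is (1,1) - i(-1,0) = (1 + i, 1).
A real fundamental pair from Re and Im of e^((-4+3i)t)v: X_1 = e^(-4t)(cos(3t)·(1,1) + sin(3t)·(-1,0)), X_2 = e^(-4t)(sin(3t)·(1,1) - cos(3t)·(-1,0)).
General solution: K_1X_1 + K_2X_2.
Applying p(0)=1, q(0)=1 gives K_1=1, K_2=0.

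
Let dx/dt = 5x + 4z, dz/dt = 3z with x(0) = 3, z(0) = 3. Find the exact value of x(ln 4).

8832

A = [[5,4],[0,3]]; eigenvalues λ = 3, 5.
Eigenvectors: (-2,1) for λ=3, (-1,0) for λ=5.
From the initial condition, c_1 = 3, c_2 = -9.
x(ln 4) = (3)(4^3)(-2) + (-9)(4^5)(-1) = 8832.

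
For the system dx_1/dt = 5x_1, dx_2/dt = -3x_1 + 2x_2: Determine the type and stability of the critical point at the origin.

A = [[5,0],[-3,2]]; det(A-λI) = λ^2 - 7λ + 10.
λ = 5, 2: both positive.

unstable node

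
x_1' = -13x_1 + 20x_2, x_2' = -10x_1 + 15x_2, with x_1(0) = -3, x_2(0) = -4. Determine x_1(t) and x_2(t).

Coefficient matrix A = [[-13, 20], [-10, 15]].
Characteristic polynomial det(A - λI) = λ^2 - 2λ + 5 = 0.
Eigenvalues λ = 1 ± 2i (complex conjugate pair).
For λ=1+2i: an eigenvector is (-3,-2) - i(1,1) = (-3 - i, -2 - i).
A real fundamental pair from Re and Im of e^((1+2i)t)v: X_1 = e^(t)(cos(2t)·(-3,-2) + sin(2t)·(1,1)), X_2 = e^(t)(sin(2t)·(-3,-2) - cos(2t)·(1,1)).
General solution: c_1X_1 + c_2X_2.
Applying x_1(0)=-3, x_2(0)=-4 gives c_1=-1, c_2=6.

x_1(t) = -19e^(t)sin(2t) - 3e^(t)cos(2t), x_2(t) = -13e^(t)sin(2t) - 4e^(t)cos(2t)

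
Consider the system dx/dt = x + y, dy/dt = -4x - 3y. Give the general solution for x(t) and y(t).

x(t) = c_1e^(-t) + c_2te^(-t) - c_2e^(-t), y(t) = -2c_1e^(-t) - 2c_2te^(-t) + 3c_2e^(-t)

Coefficient matrix A = [[1, 1], [-4, -3]].
Characteristic polynomial det(A - λI) = λ^2 + 2λ + 1 = 0.
Single eigenvalue λ = -1 with algebraic multiplicity 2.
Eigenvector v = (1,-2); generalized eigenvector w with (A-λI)w=v is (-1,3).
General solution: e^(-t)[c_1·v + c_2·(t·v + w)].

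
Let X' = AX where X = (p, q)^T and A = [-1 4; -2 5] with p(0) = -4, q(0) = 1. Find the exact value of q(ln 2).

A = [[-1,4],[-2,5]]; eigenvalues λ = 1, 3.
Eigenvectors: (2,1) for λ=1, (1,1) for λ=3.
From the initial condition, c_1 = -5, c_2 = 6.
q(ln 2) = (-5)(2^1)(1) + (6)(2^3)(1) = 38.

38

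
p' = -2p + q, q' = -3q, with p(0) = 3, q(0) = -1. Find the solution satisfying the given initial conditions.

p(t) = 2e^(-2t) + e^(-3t), q(t) = -e^(-3t)

Coefficient matrix A = [[-2, 1], [0, -3]].
Characteristic polynomial det(A - λI) = λ^2 + 5λ + 6 = 0.
Eigenvalues λ = -3, -2.
For λ=-3: (A-λI) row 1 is [1, 1], so an eigenvector is (-1, 1).
For λ=-2: (A-λI) row 1 is [0, 1], so an eigenvector is (1, 0).
General solution: c_1e^(-3t)(-1,1) + c_2e^(-2t)(1,0).
Applying p(0)=3, q(0)=-1 gives c_1=-1, c_2=2.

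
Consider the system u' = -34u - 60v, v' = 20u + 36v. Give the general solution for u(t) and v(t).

Coefficient matrix A = [[-34, -60], [20, 36]].
Characteristic polynomial det(A - λI) = λ^2 - 2λ - 24 = 0.
Eigenvalues λ = -4, 6.
For λ=-4: (A-λI) row 1 is [-30, -60], so an eigenvector is (2, -1).
For λ=6: (A-λI) row 1 is [-40, -60], so an eigenvector is (3, -2).
General solution: C_1e^(-4t)(2,-1) + C_2e^(6t)(3,-2).

u(t) = 2C_1e^(-4t) + 3C_2e^(6t), v(t) = -C_1e^(-4t) - 2C_2e^(6t)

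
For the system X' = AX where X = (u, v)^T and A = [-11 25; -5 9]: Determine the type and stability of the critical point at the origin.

stable spiral

A = [[-11,25],[-5,9]]; det(A-λI) = λ^2 + 2λ + 26.
λ = -1 ± 5i: negative real part.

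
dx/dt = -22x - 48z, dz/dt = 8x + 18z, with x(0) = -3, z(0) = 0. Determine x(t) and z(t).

x(t) = 6e^(2t) - 9e^(-6t), z(t) = -3e^(2t) + 3e^(-6t)

Coefficient matrix A = [[-22, -48], [8, 18]].
Characteristic polynomial det(A - λI) = λ^2 + 4λ - 12 = 0.
Eigenvalues λ = -6, 2.
For λ=-6: (A-λI) row 1 is [-16, -48], so an eigenvector is (3, -1).
For λ=2: (A-λI) row 1 is [-24, -48], so an eigenvector is (-2, 1).
General solution: c_1e^(-6t)(3,-1) + c_2e^(2t)(-2,1).
Applying x(0)=-3, z(0)=0 gives c_1=-3, c_2=-3.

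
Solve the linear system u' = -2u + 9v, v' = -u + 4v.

u(t) = -3c_1e^(t) - 3c_2te^(t) + c_2e^(t), v(t) = -c_1e^(t) - c_2te^(t)

Coefficient matrix A = [[-2, 9], [-1, 4]].
Characteristic polynomial det(A - λI) = λ^2 - 2λ + 1 = 0.
Single eigenvalue λ = 1 with algebraic multiplicity 2.
Eigenvector v = (-3,-1); generalized eigenvector w with (A-λI)w=v is (1,0).
General solution: e^(t)[c_1·v + c_2·(t·v + w)].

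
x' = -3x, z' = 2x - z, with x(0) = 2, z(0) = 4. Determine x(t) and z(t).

x(t) = 2e^(-3t), z(t) = 6e^(-t) - 2e^(-3t)

Coefficient matrix A = [[-3, 0], [2, -1]].
Characteristic polynomial det(A - λI) = λ^2 + 4λ + 3 = 0.
Eigenvalues λ = -3, -1.
For λ=-3: (A-λI) row 2 is [2, 2], so an eigenvector is (-1, 1).
For λ=-1: (A-λI) row 1 is [-2, 0], so an eigenvector is (0, -1).
General solution: c_1e^(-3t)(-1,1) + c_2e^(-t)(0,-1).
Applying x(0)=2, z(0)=4 gives c_1=-2, c_2=-6.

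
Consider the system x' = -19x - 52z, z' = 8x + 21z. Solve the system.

Coefficient matrix A = [[-19, -52], [8, 21]].
Characteristic polynomial det(A - λI) = λ^2 - 2λ + 17 = 0.
Eigenvalues λ = 1 ± 4i (complex conjugate pair).
For λ=1+4i: an eigenvector is (3,-1) - i(-2,1) = (3 + 2i, -1 - i).
A real fundamental pair from Re and Im of e^((1+4i)t)v: X_1 = e^(t)(cos(4t)·(3,-1) + sin(4t)·(-2,1)), X_2 = e^(t)(sin(4t)·(3,-1) - cos(4t)·(-2,1)).
General solution: C_1X_1 + C_2X_2.

x(t) = -2C_1e^(t)sin(4t) + 3C_1e^(t)cos(4t) + 3C_2e^(t)sin(4t) + 2C_2e^(t)cos(4t), z(t) = C_1e^(t)sin(4t) - C_1e^(t)cos(4t) - C_2e^(t)sin(4t) - C_2e^(t)cos(4t)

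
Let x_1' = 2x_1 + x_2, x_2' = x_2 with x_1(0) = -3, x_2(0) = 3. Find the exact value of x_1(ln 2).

A = [[2,1],[0,1]]; eigenvalues λ = 2, 1.
Eigenvectors: (1,0) for λ=2, (-1,1) for λ=1.
From the initial condition, c_1 = 0, c_2 = 3.
x_1(ln 2) = (0)(2^2)(1) + (3)(2^1)(-1) = -6.

-6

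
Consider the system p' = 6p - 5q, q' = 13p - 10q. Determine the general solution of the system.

p(t) = 2K_1e^(-2t)sin(t) - K_1e^(-2t)cos(t) - K_2e^(-2t)sin(t) - 2K_2e^(-2t)cos(t), q(t) = 3K_1e^(-2t)sin(t) - 2K_1e^(-2t)cos(t) - 2K_2e^(-2t)sin(t) - 3K_2e^(-2t)cos(t)

Coefficient matrix A = [[6, -5], [13, -10]].
Characteristic polynomial det(A - λI) = λ^2 + 4λ + 5 = 0.
Eigenvalues λ = -2 ± i (complex conjugate pair).
For λ=-2+i: an eigenvector is (-1,-2) - i(2,3) = (-1 - 2i, -2 - 3i).
A real fundamental pair from Re and Im of e^((-2+i)t)v: X_1 = e^(-2t)(cos(t)·(-1,-2) + sin(t)·(2,3)), X_2 = e^(-2t)(sin(t)·(-1,-2) - cos(t)·(2,3)).
General solution: K_1X_1 + K_2X_2.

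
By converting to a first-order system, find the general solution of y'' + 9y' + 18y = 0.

Let x_1 = y, x_2 = y'. Then x_1' = x_2 and x_2' = -18x_1 - 9x_2.
A = [[0,1],[-18,-9]]; det(A-λI) = λ^2 + 9λ + 18.
Eigenvalues λ = -3, -6 with eigenvectors (1,-3), (1,-6).

y(t) = c_1e^(-3t) + c_2e^(-6t)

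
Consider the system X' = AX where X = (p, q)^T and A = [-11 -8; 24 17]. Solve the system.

p(t) = C_1e^(5t) + 2C_2e^(t), q(t) = -2C_1e^(5t) - 3C_2e^(t)

Coefficient matrix A = [[-11, -8], [24, 17]].
Characteristic polynomial det(A - λI) = λ^2 - 6λ + 5 = 0.
Eigenvalues λ = 5, 1.
For λ=5: (A-λI) row 1 is [-16, -8], so an eigenvector is (1, -2).
For λ=1: (A-λI) row 1 is [-12, -8], so an eigenvector is (2, -3).
General solution: C_1e^(5t)(1,-2) + C_2e^(t)(2,-3).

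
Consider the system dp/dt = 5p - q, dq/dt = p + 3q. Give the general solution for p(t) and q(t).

Coefficient matrix A = [[5, -1], [1, 3]].
Characteristic polynomial det(A - λI) = λ^2 - 8λ + 16 = 0.
Single eigenvalue λ = 4 with algebraic multiplicity 2.
Eigenvector v = (-1,-1); generalized eigenvector w with (A-λI)w=v is (2,3).
General solution: e^(4t)[c_1·v + c_2·(t·v + w)].

p(t) = -c_1e^(4t) - c_2te^(4t) + 2c_2e^(4t), q(t) = -c_1e^(4t) - c_2te^(4t) + 3c_2e^(4t)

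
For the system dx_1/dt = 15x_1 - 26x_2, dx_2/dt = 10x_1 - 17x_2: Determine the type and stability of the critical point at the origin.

A = [[15,-26],[10,-17]]; det(A-λI) = λ^2 + 2λ + 5.
λ = -1 ± 2i: negative real part.

stable spiral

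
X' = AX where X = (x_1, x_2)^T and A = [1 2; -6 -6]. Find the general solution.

x_1(t) = -c_1e^(-3t) - 2c_2e^(-2t), x_2(t) = 2c_1e^(-3t) + 3c_2e^(-2t)

Coefficient matrix A = [[1, 2], [-6, -6]].
Characteristic polynomial det(A - λI) = λ^2 + 5λ + 6 = 0.
Eigenvalues λ = -3, -2.
For λ=-3: (A-λI) row 1 is [4, 2], so an eigenvector is (-1, 2).
For λ=-2: (A-λI) row 1 is [3, 2], so an eigenvector is (-2, 3).
General solution: c_1e^(-3t)(-1,2) + c_2e^(-2t)(-2,3).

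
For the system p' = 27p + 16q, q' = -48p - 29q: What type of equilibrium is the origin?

saddle

A = [[27,16],[-48,-29]]; det(A-λI) = λ^2 + 2λ - 15.
λ = 3, -5: opposite signs.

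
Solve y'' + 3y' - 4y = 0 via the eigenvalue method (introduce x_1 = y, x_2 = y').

Let x_1 = y, x_2 = y'. Then x_1' = x_2 and x_2' = 4x_1 - 3x_2.
A = [[0,1],[4,-3]]; det(A-λI) = λ^2 + 3λ - 4.
Eigenvalues λ = -4, 1 with eigenvectors (1,-4), (1,1).

y(t) = c_1e^(-4t) + c_2e^(t)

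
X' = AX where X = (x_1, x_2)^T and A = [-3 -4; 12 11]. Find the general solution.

x_1(t) = c_1e^(5t) + 2c_2e^(3t), x_2(t) = -2c_1e^(5t) - 3c_2e^(3t)

Coefficient matrix A = [[-3, -4], [12, 11]].
Characteristic polynomial det(A - λI) = λ^2 - 8λ + 15 = 0.
Eigenvalues λ = 5, 3.
For λ=5: (A-λI) row 1 is [-8, -4], so an eigenvector is (1, -2).
For λ=3: (A-λI) row 1 is [-6, -4], so an eigenvector is (2, -3).
General solution: c_1e^(5t)(1,-2) + c_2e^(3t)(2,-3).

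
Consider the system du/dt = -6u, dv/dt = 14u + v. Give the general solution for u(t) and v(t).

u(t) = c_1e^(-6t), v(t) = -2c_1e^(-6t) + c_2e^(t)

Coefficient matrix A = [[-6, 0], [14, 1]].
Characteristic polynomial det(A - λI) = λ^2 + 5λ - 6 = 0.
Eigenvalues λ = -6, 1.
For λ=-6: (A-λI) row 2 is [14, 7], so an eigenvector is (1, -2).
For λ=1: (A-λI) row 1 is [-7, 0], so an eigenvector is (0, 1).
General solution: c_1e^(-6t)(1,-2) + c_2e^(t)(0,1).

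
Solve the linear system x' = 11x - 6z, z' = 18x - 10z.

x(t) = -c_1e^(-t) + 2c_2e^(2t), z(t) = -2c_1e^(-t) + 3c_2e^(2t)

Coefficient matrix A = [[11, -6], [18, -10]].
Characteristic polynomial det(A - λI) = λ^2 - λ - 2 = 0.
Eigenvalues λ = -1, 2.
For λ=-1: (A-λI) row 1 is [12, -6], so an eigenvector is (-1, -2).
For λ=2: (A-λI) row 1 is [9, -6], so an eigenvector is (2, 3).
General solution: c_1e^(-t)(-1,-2) + c_2e^(2t)(2,3).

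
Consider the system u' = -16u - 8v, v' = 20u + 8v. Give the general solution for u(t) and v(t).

Coefficient matrix A = [[-16, -8], [20, 8]].
Characteristic polynomial det(A - λI) = λ^2 + 8λ + 32 = 0.
Eigenvalues λ = -4 ± 4i (complex conjugate pair).
For λ=-4+4i: an eigenvector is (-1,2) - i(-1,1) = (-1 + i, 2 - i).
A real fundamental pair from Re and Im of e^((-4+4i)t)v: X_1 = e^(-4t)(cos(4t)·(-1,2) + sin(4t)·(-1,1)), X_2 = e^(-4t)(sin(4t)·(-1,2) - cos(4t)·(-1,1)).
General solution: c_1X_1 + c_2X_2.

u(t) = -c_1e^(-4t)sin(4t) - c_1e^(-4t)cos(4t) - c_2e^(-4t)sin(4t) + c_2e^(-4t)cos(4t), v(t) = c_1e^(-4t)sin(4t) + 2c_1e^(-4t)cos(4t) + 2c_2e^(-4t)sin(4t) - c_2e^(-4t)cos(4t)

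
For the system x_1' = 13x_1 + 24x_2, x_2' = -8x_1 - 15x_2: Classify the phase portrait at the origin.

saddle

A = [[13,24],[-8,-15]]; det(A-λI) = λ^2 + 2λ - 3.
λ = -3, 1: opposite signs.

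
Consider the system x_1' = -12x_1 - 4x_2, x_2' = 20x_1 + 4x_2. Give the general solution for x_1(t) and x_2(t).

x_1(t) = -C_1e^(-4t)cos(4t) - C_2e^(-4t)sin(4t), x_2(t) = -C_1e^(-4t)sin(4t) + 2C_1e^(-4t)cos(4t) + 2C_2e^(-4t)sin(4t) + C_2e^(-4t)cos(4t)

Coefficient matrix A = [[-12, -4], [20, 4]].
Characteristic polynomial det(A - λI) = λ^2 + 8λ + 32 = 0.
Eigenvalues λ = -4 ± 4i (complex conjugate pair).
For λ=-4+4i: an eigenvector is (-1,2) - i(0,-1) = (-1, 2 + i).
A real fundamental pair from Re and Im of e^((-4+4i)t)v: X_1 = e^(-4t)(cos(4t)·(-1,2) + sin(4t)·(0,-1)), X_2 = e^(-4t)(sin(4t)·(-1,2) - cos(4t)·(0,-1)).
General solution: C_1X_1 + C_2X_2.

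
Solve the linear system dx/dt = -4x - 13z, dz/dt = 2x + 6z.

Coefficient matrix A = [[-4, -13], [2, 6]].
Characteristic polynomial det(A - λI) = λ^2 - 2λ + 2 = 0.
Eigenvalues λ = 1 ± i (complex conjugate pair).
For λ=1+i: an eigenvector is (-3,1) - i(2,-1) = (-3 - 2i, 1 + i).
A real fundamental pair from Re and Im of e^((1+i)t)v: X_1 = e^(t)(cos(t)·(-3,1) + sin(t)·(2,-1)), X_2 = e^(t)(sin(t)·(-3,1) - cos(t)·(2,-1)).
General solution: K_1X_1 + K_2X_2.

x(t) = 2K_1e^(t)sin(t) - 3K_1e^(t)cos(t) - 3K_2e^(t)sin(t) - 2K_2e^(t)cos(t), z(t) = -K_1e^(t)sin(t) + K_1e^(t)cos(t) + K_2e^(t)sin(t) + K_2e^(t)cos(t)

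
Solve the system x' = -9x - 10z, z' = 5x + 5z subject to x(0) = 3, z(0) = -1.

x(t) = -11e^(-2t)sin(t) + 3e^(-2t)cos(t), z(t) = 8e^(-2t)sin(t) - e^(-2t)cos(t)

Coefficient matrix A = [[-9, -10], [5, 5]].
Characteristic polynomial det(A - λI) = λ^2 + 4λ + 5 = 0.
Eigenvalues λ = -2 ± i (complex conjugate pair).
For λ=-2+i: an eigenvector is (-1,1) - i(-3,2) = (-1 + 3i, 1 - 2i).
A real fundamental pair from Re and Im of e^((-2+i)t)v: X_1 = e^(-2t)(cos(t)·(-1,1) + sin(t)·(-3,2)), X_2 = e^(-2t)(sin(t)·(-1,1) - cos(t)·(-3,2)).
General solution: K_1X_1 + K_2X_2.
Applying x(0)=3, z(0)=-1 gives K_1=3, K_2=2.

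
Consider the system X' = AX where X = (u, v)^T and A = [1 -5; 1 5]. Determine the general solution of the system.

u(t) = -2K_1e^(3t)sin(t) + K_1e^(3t)cos(t) + K_2e^(3t)sin(t) + 2K_2e^(3t)cos(t), v(t) = K_1e^(3t)sin(t) - K_2e^(3t)cos(t)

Coefficient matrix A = [[1, -5], [1, 5]].
Characteristic polynomial det(A - λI) = λ^2 - 6λ + 10 = 0.
Eigenvalues λ = 3 ± i (complex conjugate pair).
For λ=3+i: an eigenvector is (1,0) - i(-2,1) = (1 + 2i, 0 - i).
A real fundamental pair from Re and Im of e^((3+i)t)v: X_1 = e^(3t)(cos(t)·(1,0) + sin(t)·(-2,1)), X_2 = e^(3t)(sin(t)·(1,0) - cos(t)·(-2,1)).
General solution: K_1X_1 + K_2X_2.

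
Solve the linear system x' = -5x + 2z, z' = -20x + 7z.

x(t) = K_1e^(t)sin(2t) - K_2e^(t)cos(2t), z(t) = 3K_1e^(t)sin(2t) + K_1e^(t)cos(2t) + K_2e^(t)sin(2t) - 3K_2e^(t)cos(2t)

Coefficient matrix A = [[-5, 2], [-20, 7]].
Characteristic polynomial det(A - λI) = λ^2 - 2λ + 5 = 0.
Eigenvalues λ = 1 ± 2i (complex conjugate pair).
For λ=1+2i: an eigenvector is (0,1) - i(1,3) = (0 - i, 1 - 3i).
A real fundamental pair from Re and Im of e^((1+2i)t)v: X_1 = e^(t)(cos(2t)·(0,1) + sin(2t)·(1,3)), X_2 = e^(t)(sin(2t)·(0,1) - cos(2t)·(1,3)).
General solution: K_1X_1 + K_2X_2.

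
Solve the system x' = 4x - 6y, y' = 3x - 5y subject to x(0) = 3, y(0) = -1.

Coefficient matrix A = [[4, -6], [3, -5]].
Characteristic polynomial det(A - λI) = λ^2 + λ - 2 = 0.
Eigenvalues λ = 1, -2.
For λ=1: (A-λI) row 1 is [3, -6], so an eigenvector is (2, 1).
For λ=-2: (A-λI) row 1 is [6, -6], so an eigenvector is (-1, -1).
General solution: K_1e^(t)(2,1) + K_2e^(-2t)(-1,-1).
Applying x(0)=3, y(0)=-1 gives K_1=4, K_2=5.

x(t) = 8e^(t) - 5e^(-2t), y(t) = 4e^(t) - 5e^(-2t)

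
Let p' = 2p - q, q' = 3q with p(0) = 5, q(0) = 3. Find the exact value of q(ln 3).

81

A = [[2,-1],[0,3]]; eigenvalues λ = 3, 2.
Eigenvectors: (-1,1) for λ=3, (-1,0) for λ=2.
From the initial condition, c_1 = 3, c_2 = -8.
q(ln 3) = (3)(3^3)(1) + (-8)(3^2)(0) = 81.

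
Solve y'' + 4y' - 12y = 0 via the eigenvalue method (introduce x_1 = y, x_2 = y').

y(t) = K_1e^(2t) + K_2e^(-6t)

Let x_1 = y, x_2 = y'. Then x_1' = x_2 and x_2' = 12x_1 - 4x_2.
A = [[0,1],[12,-4]]; det(A-λI) = λ^2 + 4λ - 12.
Eigenvalues λ = 2, -6 with eigenvectors (1,2), (1,-6).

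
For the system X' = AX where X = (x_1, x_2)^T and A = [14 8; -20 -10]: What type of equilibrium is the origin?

A = [[14,8],[-20,-10]]; det(A-λI) = λ^2 - 4λ + 20.
λ = 2 ± 4i: positive real part.

unstable spiral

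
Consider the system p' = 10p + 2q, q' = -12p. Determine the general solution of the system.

p(t) = C_1e^(4t) + C_2e^(6t), q(t) = -3C_1e^(4t) - 2C_2e^(6t)

Coefficient matrix A = [[10, 2], [-12, 0]].
Characteristic polynomial det(A - λI) = λ^2 - 10λ + 24 = 0.
Eigenvalues λ = 4, 6.
For λ=4: (A-λI) row 1 is [6, 2], so an eigenvector is (1, -3).
For λ=6: (A-λI) row 1 is [4, 2], so an eigenvector is (1, -2).
General solution: C_1e^(4t)(1,-3) + C_2e^(6t)(1,-2).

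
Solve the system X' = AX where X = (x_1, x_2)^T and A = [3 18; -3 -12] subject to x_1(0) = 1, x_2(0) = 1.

Coefficient matrix A = [[3, 18], [-3, -12]].
Characteristic polynomial det(A - λI) = λ^2 + 9λ + 18 = 0.
Eigenvalues λ = -3, -6.
For λ=-3: (A-λI) row 1 is [6, 18], so an eigenvector is (3, -1).
For λ=-6: (A-λI) row 1 is [9, 18], so an eigenvector is (-2, 1).
General solution: C_1e^(-3t)(3,-1) + C_2e^(-6t)(-2,1).
Applying x_1(0)=1, x_2(0)=1 gives C_1=3, C_2=4.

x_1(t) = 9e^(-3t) - 8e^(-6t), x_2(t) = -3e^(-3t) + 4e^(-6t)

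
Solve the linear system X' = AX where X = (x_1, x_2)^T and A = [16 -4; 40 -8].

Coefficient matrix A = [[16, -4], [40, -8]].
Characteristic polynomial det(A - λI) = λ^2 - 8λ + 32 = 0.
Eigenvalues λ = 4 ± 4i (complex conjugate pair).
For λ=4+4i: an eigenvector is (0,-1) - i(1,3) = (0 - i, -1 - 3i).
A real fundamental pair from Re and Im of e^((4+4i)t)v: X_1 = e^(4t)(cos(4t)·(0,-1) + sin(4t)·(1,3)), X_2 = e^(4t)(sin(4t)·(0,-1) - cos(4t)·(1,3)).
General solution: K_1X_1 + K_2X_2.

x_1(t) = K_1e^(4t)sin(4t) - K_2e^(4t)cos(4t), x_2(t) = 3K_1e^(4t)sin(4t) - K_1e^(4t)cos(4t) - K_2e^(4t)sin(4t) - 3K_2e^(4t)cos(4t)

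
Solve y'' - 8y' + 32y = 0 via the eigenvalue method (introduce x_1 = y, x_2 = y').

Let x_1 = y, x_2 = y'. Then x_1' = x_2 and x_2' = -32x_1 + 8x_2.
A = [[0,1],[-32,8]]; det(A-λI) = λ^2 - 8λ + 32.
Eigenvalues λ = 4 ± 4i.

y(t) = c_1e^(4t)cos(4t) + c_2e^(4t)sin(4t)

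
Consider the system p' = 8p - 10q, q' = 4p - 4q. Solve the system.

p(t) = 2c_1e^(2t)sin(2t) - c_1e^(2t)cos(2t) - c_2e^(2t)sin(2t) - 2c_2e^(2t)cos(2t), q(t) = c_1e^(2t)sin(2t) - c_1e^(2t)cos(2t) - c_2e^(2t)sin(2t) - c_2e^(2t)cos(2t)

Coefficient matrix A = [[8, -10], [4, -4]].
Characteristic polynomial det(A - λI) = λ^2 - 4λ + 8 = 0.
Eigenvalues λ = 2 ± 2i (complex conjugate pair).
For λ=2+2i: an eigenvector is (-1,-1) - i(2,1) = (-1 - 2i, -1 - i).
A real fundamental pair from Re and Im of e^((2+2i)t)v: X_1 = e^(2t)(cos(2t)·(-1,-1) + sin(2t)·(2,1)), X_2 = e^(2t)(sin(2t)·(-1,-1) - cos(2t)·(2,1)).
General solution: c_1X_1 + c_2X_2.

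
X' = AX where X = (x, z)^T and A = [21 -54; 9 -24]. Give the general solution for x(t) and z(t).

Coefficient matrix A = [[21, -54], [9, -24]].
Characteristic polynomial det(A - λI) = λ^2 + 3λ - 18 = 0.
Eigenvalues λ = 3, -6.
For λ=3: (A-λI) row 1 is [18, -54], so an eigenvector is (-3, -1).
For λ=-6: (A-λI) row 1 is [27, -54], so an eigenvector is (2, 1).
General solution: c_1e^(3t)(-3,-1) + c_2e^(-6t)(2,1).

x(t) = -3c_1e^(3t) + 2c_2e^(-6t), z(t) = -c_1e^(3t) + c_2e^(-6t)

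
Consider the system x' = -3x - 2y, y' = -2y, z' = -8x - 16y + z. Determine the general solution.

x(t) = C_1e^(-3t) - 2C_2e^(-2t), y(t) = C_2e^(-2t), z(t) = 2C_1e^(-3t) + C_3e^(t)

Coefficient matrix A = [[-3, -2, 0], [0, -2, 0], [-8, -16, 1]].
det(A - λI) = 0 gives eigenvalues λ = -3, -2, 1.
For λ=-3: eigenvector (1,0,2).
For λ=-2: eigenvector (-2,1,0).
For λ=1: eigenvector (0,0,1).
General solution: C_1e^(-3t)(1,0,2) + C_2e^(-2t)(-2,1,0) + C_3e^(t)(0,0,1).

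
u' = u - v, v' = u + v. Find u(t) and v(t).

u(t) = -C_1e^(t)sin(t) + C_2e^(t)cos(t), v(t) = C_1e^(t)cos(t) + C_2e^(t)sin(t)

Coefficient matrix A = [[1, -1], [1, 1]].
Characteristic polynomial det(A - λI) = λ^2 - 2λ + 2 = 0.
Eigenvalues λ = 1 ± i (complex conjugate pair).
For λ=1+i: an eigenvector is (0,1) - i(-1,0) = (0 + i, 1).
A real fundamental pair from Re and Im of e^((1+i)t)v: X_1 = e^(t)(cos(t)·(0,1) + sin(t)·(-1,0)), X_2 = e^(t)(sin(t)·(0,1) - cos(t)·(-1,0)).
General solution: C_1X_1 + C_2X_2.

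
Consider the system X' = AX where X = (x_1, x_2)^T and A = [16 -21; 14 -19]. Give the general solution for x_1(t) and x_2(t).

x_1(t) = -3C_1e^(2t) - C_2e^(-5t), x_2(t) = -2C_1e^(2t) - C_2e^(-5t)

Coefficient matrix A = [[16, -21], [14, -19]].
Characteristic polynomial det(A - λI) = λ^2 + 3λ - 10 = 0.
Eigenvalues λ = 2, -5.
For λ=2: (A-λI) row 1 is [14, -21], so an eigenvector is (-3, -2).
For λ=-5: (A-λI) row 1 is [21, -21], so an eigenvector is (-1, -1).
General solution: C_1e^(2t)(-3,-2) + C_2e^(-5t)(-1,-1).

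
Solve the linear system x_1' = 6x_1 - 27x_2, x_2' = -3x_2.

x_1(t) = -3K_1e^(-3t) - K_2e^(6t), x_2(t) = -K_1e^(-3t)

Coefficient matrix A = [[6, -27], [0, -3]].
Characteristic polynomial det(A - λI) = λ^2 - 3λ - 18 = 0.
Eigenvalues λ = -3, 6.
For λ=-3: (A-λI) row 1 is [9, -27], so an eigenvector is (-3, -1).
For λ=6: (A-λI) row 1 is [0, -27], so an eigenvector is (-1, 0).
General solution: K_1e^(-3t)(-3,-1) + K_2e^(6t)(-1,0).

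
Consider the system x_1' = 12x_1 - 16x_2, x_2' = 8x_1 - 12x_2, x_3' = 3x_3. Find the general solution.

Coefficient matrix A = [[12, -16, 0], [8, -12, 0], [0, 0, 3]].
det(A - λI) = 0 gives eigenvalues λ = 3, 4, -4.
For λ=3: eigenvector (0,0,1).
For λ=4: eigenvector (2,1,0).
For λ=-4: eigenvector (-1,-1,0).
General solution: C_1e^(3t)(0,0,1) + C_2e^(4t)(2,1,0) + C_3e^(-4t)(-1,-1,0).

x_1(t) = 2C_2e^(4t) - C_3e^(-4t), x_2(t) = C_2e^(4t) - C_3e^(-4t), x_3(t) = C_1e^(3t)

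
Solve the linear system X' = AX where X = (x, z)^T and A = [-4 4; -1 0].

Coefficient matrix A = [[-4, 4], [-1, 0]].
Characteristic polynomial det(A - λI) = λ^2 + 4λ + 4 = 0.
Single eigenvalue λ = -2 with algebraic multiplicity 2.
Eigenvector v = (2,1); generalized eigenvector w with (A-λI)w=v is (1,1).
General solution: e^(-2t)[c_1·v + c_2·(t·v + w)].

x(t) = 2c_1e^(-2t) + 2c_2te^(-2t) + c_2e^(-2t), z(t) = c_1e^(-2t) + c_2te^(-2t) + c_2e^(-2t)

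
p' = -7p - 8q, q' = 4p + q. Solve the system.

Coefficient matrix A = [[-7, -8], [4, 1]].
Characteristic polynomial det(A - λI) = λ^2 + 6λ + 25 = 0.
Eigenvalues λ = -3 ± 4i (complex conjugate pair).
For λ=-3+4i: an eigenvector is (1,0) - i(-1,1) = (1 + i, 0 - i).
A real fundamental pair from Re and Im of e^((-3+4i)t)v: X_1 = e^(-3t)(cos(4t)·(1,0) + sin(4t)·(-1,1)), X_2 = e^(-3t)(sin(4t)·(1,0) - cos(4t)·(-1,1)).
General solution: C_1X_1 + C_2X_2.

p(t) = -C_1e^(-3t)sin(4t) + C_1e^(-3t)cos(4t) + C_2e^(-3t)sin(4t) + C_2e^(-3t)cos(4t), q(t) = C_1e^(-3t)sin(4t) - C_2e^(-3t)cos(4t)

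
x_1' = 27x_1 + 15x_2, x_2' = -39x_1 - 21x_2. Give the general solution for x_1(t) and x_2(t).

Coefficient matrix A = [[27, 15], [-39, -21]].
Characteristic polynomial det(A - λI) = λ^2 - 6λ + 18 = 0.
Eigenvalues λ = 3 ± 3i (complex conjugate pair).
For λ=3+3i: an eigenvector is (2,-3) - i(1,-2) = (2 - i, -3 + 2i).
A real fundamental pair from Re and Im of e^((3+3i)t)v: X_1 = e^(3t)(cos(3t)·(2,-3) + sin(3t)·(1,-2)), X_2 = e^(3t)(sin(3t)·(2,-3) - cos(3t)·(1,-2)).
General solution: K_1X_1 + K_2X_2.

x_1(t) = K_1e^(3t)sin(3t) + 2K_1e^(3t)cos(3t) + 2K_2e^(3t)sin(3t) - K_2e^(3t)cos(3t), x_2(t) = -2K_1e^(3t)sin(3t) - 3K_1e^(3t)cos(3t) - 3K_2e^(3t)sin(3t) + 2K_2e^(3t)cos(3t)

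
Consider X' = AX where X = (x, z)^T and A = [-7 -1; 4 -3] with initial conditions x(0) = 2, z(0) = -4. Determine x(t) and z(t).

x(t) = 2e^(-5t), z(t) = -4e^(-5t)

Coefficient matrix A = [[-7, -1], [4, -3]].
Characteristic polynomial det(A - λI) = λ^2 + 10λ + 25 = 0.
Single eigenvalue λ = -5 with algebraic multiplicity 2.
Eigenvector v = (-1,2); generalized eigenvector w with (A-λI)w=v is (2,-3).
General solution: e^(-5t)[c_1·v + c_2·(t·v + w)].
Applying x(0)=2, z(0)=-4 gives c_1=-2, c_2=0.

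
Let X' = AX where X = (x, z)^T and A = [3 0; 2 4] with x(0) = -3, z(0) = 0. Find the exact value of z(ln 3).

-324

A = [[3,0],[2,4]]; eigenvalues λ = 3, 4.
Eigenvectors: (-1,2) for λ=3, (0,-1) for λ=4.
From the initial condition, c_1 = 3, c_2 = 6.
z(ln 3) = (3)(3^3)(2) + (6)(3^4)(-1) = -324.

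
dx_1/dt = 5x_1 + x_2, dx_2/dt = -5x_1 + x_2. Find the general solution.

x_1(t) = -C_1e^(3t)cos(t) - C_2e^(3t)sin(t), x_2(t) = C_1e^(3t)sin(t) + 2C_1e^(3t)cos(t) + 2C_2e^(3t)sin(t) - C_2e^(3t)cos(t)

Coefficient matrix A = [[5, 1], [-5, 1]].
Characteristic polynomial det(A - λI) = λ^2 - 6λ + 10 = 0.
Eigenvalues λ = 3 ± i (complex conjugate pair).
For λ=3+i: an eigenvector is (-1,2) - i(0,1) = (-1, 2 - i).
A real fundamental pair from Re and Im of e^((3+i)t)v: X_1 = e^(3t)(cos(t)·(-1,2) + sin(t)·(0,1)), X_2 = e^(3t)(sin(t)·(-1,2) - cos(t)·(0,1)).
General solution: C_1X_1 + C_2X_2.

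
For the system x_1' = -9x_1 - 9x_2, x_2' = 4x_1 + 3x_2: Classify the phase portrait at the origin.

A = [[-9,-9],[4,3]]; det(A-λI) = λ^2 + 6λ + 9.
repeated λ = -3 with a single eigenvector.

stable improper node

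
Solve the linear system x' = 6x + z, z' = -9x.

Coefficient matrix A = [[6, 1], [-9, 0]].
Characteristic polynomial det(A - λI) = λ^2 - 6λ + 9 = 0.
Single eigenvalue λ = 3 with algebraic multiplicity 2.
Eigenvector v = (-1,3); generalized eigenvector w with (A-λI)w=v is (0,-1).
General solution: e^(3t)[C_1·v + C_2·(t·v + w)].

x(t) = -C_1e^(3t) - C_2te^(3t), z(t) = 3C_1e^(3t) + 3C_2te^(3t) - C_2e^(3t)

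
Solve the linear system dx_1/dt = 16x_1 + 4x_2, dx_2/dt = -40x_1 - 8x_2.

Coefficient matrix A = [[16, 4], [-40, -8]].
Characteristic polynomial det(A - λI) = λ^2 - 8λ + 32 = 0.
Eigenvalues λ = 4 ± 4i (complex conjugate pair).
For λ=4+4i: an eigenvector is (0,1) - i(1,-3) = (0 - i, 1 + 3i).
A real fundamental pair from Re and Im of e^((4+4i)t)v: X_1 = e^(4t)(cos(4t)·(0,1) + sin(4t)·(1,-3)), X_2 = e^(4t)(sin(4t)·(0,1) - cos(4t)·(1,-3)).
General solution: c_1X_1 + c_2X_2.

x_1(t) = c_1e^(4t)sin(4t) - c_2e^(4t)cos(4t), x_2(t) = -3c_1e^(4t)sin(4t) + c_1e^(4t)cos(4t) + c_2e^(4t)sin(4t) + 3c_2e^(4t)cos(4t)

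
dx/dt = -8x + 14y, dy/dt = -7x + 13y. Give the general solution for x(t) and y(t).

Coefficient matrix A = [[-8, 14], [-7, 13]].
Characteristic polynomial det(A - λI) = λ^2 - 5λ - 6 = 0.
Eigenvalues λ = 6, -1.
For λ=6: (A-λI) row 1 is [-14, 14], so an eigenvector is (-1, -1).
For λ=-1: (A-λI) row 1 is [-7, 14], so an eigenvector is (-2, -1).
General solution: C_1e^(6t)(-1,-1) + C_2e^(-t)(-2,-1).

x(t) = -C_1e^(6t) - 2C_2e^(-t), y(t) = -C_1e^(6t) - C_2e^(-t)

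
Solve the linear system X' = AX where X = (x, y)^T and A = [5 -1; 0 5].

x(t) = -K_1e^(5t) - K_2te^(5t) - 2K_2e^(5t), y(t) = K_2e^(5t)

Coefficient matrix A = [[5, -1], [0, 5]].
Characteristic polynomial det(A - λI) = λ^2 - 10λ + 25 = 0.
Single eigenvalue λ = 5 with algebraic multiplicity 2.
Eigenvector v = (-1,0); generalized eigenvector w with (A-λI)w=v is (-2,1).
General solution: e^(5t)[K_1·v + K_2·(t·v + w)].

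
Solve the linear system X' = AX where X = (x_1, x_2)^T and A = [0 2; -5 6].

Coefficient matrix A = [[0, 2], [-5, 6]].
Characteristic polynomial det(A - λI) = λ^2 - 6λ + 10 = 0.
Eigenvalues λ = 3 ± i (complex conjugate pair).
For λ=3+i: an eigenvector is (1,2) - i(1,1) = (1 - i, 2 - i).
A real fundamental pair from Re and Im of e^((3+i)t)v: X_1 = e^(3t)(cos(t)·(1,2) + sin(t)·(1,1)), X_2 = e^(3t)(sin(t)·(1,2) - cos(t)·(1,1)).
General solution: K_1X_1 + K_2X_2.

x_1(t) = K_1e^(3t)sin(t) + K_1e^(3t)cos(t) + K_2e^(3t)sin(t) - K_2e^(3t)cos(t), x_2(t) = K_1e^(3t)sin(t) + 2K_1e^(3t)cos(t) + 2K_2e^(3t)sin(t) - K_2e^(3t)cos(t)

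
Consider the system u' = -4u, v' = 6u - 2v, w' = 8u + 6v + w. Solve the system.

u(t) = K_1e^(-4t), v(t) = -3K_1e^(-4t) + K_2e^(-2t), w(t) = 2K_1e^(-4t) - 2K_2e^(-2t) + K_3e^(t)

Coefficient matrix A = [[-4, 0, 0], [6, -2, 0], [8, 6, 1]].
det(A - λI) = 0 gives eigenvalues λ = -4, -2, 1.
For λ=-4: eigenvector (1,-3,2).
For λ=-2: eigenvector (0,1,-2).
For λ=1: eigenvector (0,0,1).
General solution: K_1e^(-4t)(1,-3,2) + K_2e^(-2t)(0,1,-2) + K_3e^(t)(0,0,1).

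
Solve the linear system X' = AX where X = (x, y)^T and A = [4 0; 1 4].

x(t) = -C_2e^(4t), y(t) = -C_1e^(4t) - C_2te^(4t) + 3C_2e^(4t)

Coefficient matrix A = [[4, 0], [1, 4]].
Characteristic polynomial det(A - λI) = λ^2 - 8λ + 16 = 0.
Single eigenvalue λ = 4 with algebraic multiplicity 2.
Eigenvector v = (0,-1); generalized eigenvector w with (A-λI)w=v is (-1,3).
General solution: e^(4t)[C_1·v + C_2·(t·v + w)].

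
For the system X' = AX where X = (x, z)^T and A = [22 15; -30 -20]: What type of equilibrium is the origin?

A = [[22,15],[-30,-20]]; det(A-λI) = λ^2 - 2λ + 10.
λ = 1 ± 3i: positive real part.

unstable spiral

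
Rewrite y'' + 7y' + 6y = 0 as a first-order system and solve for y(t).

y(t) = C_1e^(-t) + C_2e^(-6t)

Let x_1 = y, x_2 = y'. Then x_1' = x_2 and x_2' = -6x_1 - 7x_2.
A = [[0,1],[-6,-7]]; det(A-λI) = λ^2 + 7λ + 6.
Eigenvalues λ = -1, -6 with eigenvectors (1,-1), (1,-6).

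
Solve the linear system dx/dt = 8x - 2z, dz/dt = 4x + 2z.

Coefficient matrix A = [[8, -2], [4, 2]].
Characteristic polynomial det(A - λI) = λ^2 - 10λ + 24 = 0.
Eigenvalues λ = 4, 6.
For λ=4: (A-λI) row 1 is [4, -2], so an eigenvector is (1, 2).
For λ=6: (A-λI) row 1 is [2, -2], so an eigenvector is (-1, -1).
General solution: K_1e^(4t)(1,2) + K_2e^(6t)(-1,-1).

x(t) = K_1e^(4t) - K_2e^(6t), z(t) = 2K_1e^(4t) - K_2e^(6t)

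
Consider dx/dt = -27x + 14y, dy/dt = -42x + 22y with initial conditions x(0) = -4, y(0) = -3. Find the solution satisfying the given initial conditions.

x(t) = 6e^(t) - 10e^(-6t), y(t) = 12e^(t) - 15e^(-6t)

Coefficient matrix A = [[-27, 14], [-42, 22]].
Characteristic polynomial det(A - λI) = λ^2 + 5λ - 6 = 0.
Eigenvalues λ = -6, 1.
For λ=-6: (A-λI) row 1 is [-21, 14], so an eigenvector is (-2, -3).
For λ=1: (A-λI) row 1 is [-28, 14], so an eigenvector is (-1, -2).
General solution: C_1e^(-6t)(-2,-3) + C_2e^(t)(-1,-2).
Applying x(0)=-4, y(0)=-3 gives C_1=5, C_2=-6.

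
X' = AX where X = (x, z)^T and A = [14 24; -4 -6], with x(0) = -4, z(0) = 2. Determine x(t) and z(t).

x(t) = -4e^(2t), z(t) = 2e^(2t)

Coefficient matrix A = [[14, 24], [-4, -6]].
Characteristic polynomial det(A - λI) = λ^2 - 8λ + 12 = 0.
Eigenvalues λ = 2, 6.
For λ=2: (A-λI) row 1 is [12, 24], so an eigenvector is (-2, 1).
For λ=6: (A-λI) row 1 is [8, 24], so an eigenvector is (3, -1).
General solution: C_1e^(2t)(-2,1) + C_2e^(6t)(3,-1).
Applying x(0)=-4, z(0)=2 gives C_1=2, C_2=0.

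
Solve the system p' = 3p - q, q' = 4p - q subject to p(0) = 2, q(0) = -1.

Coefficient matrix A = [[3, -1], [4, -1]].
Characteristic polynomial det(A - λI) = λ^2 - 2λ + 1 = 0.
Single eigenvalue λ = 1 with algebraic multiplicity 2.
Eigenvector v = (1,2); generalized eigenvector w with (A-λI)w=v is (-1,-3).
General solution: e^(t)[c_1·v + c_2·(t·v + w)].
Applying p(0)=2, q(0)=-1 gives c_1=7, c_2=5.

p(t) = 5te^(t) + 2e^(t), q(t) = 10te^(t) - e^(t)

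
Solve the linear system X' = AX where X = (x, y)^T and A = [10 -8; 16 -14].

x(t) = C_1e^(2t) - C_2e^(-6t), y(t) = C_1e^(2t) - 2C_2e^(-6t)

Coefficient matrix A = [[10, -8], [16, -14]].
Characteristic polynomial det(A - λI) = λ^2 + 4λ - 12 = 0.
Eigenvalues λ = 2, -6.
For λ=2: (A-λI) row 1 is [8, -8], so an eigenvector is (1, 1).
For λ=-6: (A-λI) row 1 is [16, -8], so an eigenvector is (-1, -2).
General solution: C_1e^(2t)(1,1) + C_2e^(-6t)(-1,-2).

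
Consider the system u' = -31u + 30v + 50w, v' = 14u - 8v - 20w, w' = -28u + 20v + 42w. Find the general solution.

Coefficient matrix A = [[-31, 30, 50], [14, -8, -20], [-28, 20, 42]].
det(A - λI) = 0 gives eigenvalues λ = -3, 4, 2.
For λ=-3: eigenvector (5,-2,4).
For λ=4: eigenvector (-2,1,-2).
For λ=2: eigenvector (10,-4,9).
General solution: c_1e^(-3t)(5,-2,4) + c_2e^(4t)(-2,1,-2) + c_3e^(2t)(10,-4,9).

u(t) = 5c_1e^(-3t) - 2c_2e^(4t) + 10c_3e^(2t), v(t) = -2c_1e^(-3t) + c_2e^(4t) - 4c_3e^(2t), w(t) = 4c_1e^(-3t) - 2c_2e^(4t) + 9c_3e^(2t)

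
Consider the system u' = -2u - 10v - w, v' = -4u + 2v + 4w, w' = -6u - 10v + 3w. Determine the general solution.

u(t) = 3c_1e^(4t) + c_2e^(-3t) - 2c_3e^(2t), v(t) = -2c_1e^(4t) + c_3e^(2t), w(t) = 2c_1e^(4t) + c_2e^(-3t) - 2c_3e^(2t)

Coefficient matrix A = [[-2, -10, -1], [-4, 2, 4], [-6, -10, 3]].
det(A - λI) = 0 gives eigenvalues λ = 4, -3, 2.
For λ=4: eigenvector (3,-2,2).
For λ=-3: eigenvector (1,0,1).
For λ=2: eigenvector (-2,1,-2).
General solution: c_1e^(4t)(3,-2,2) + c_2e^(-3t)(1,0,1) + c_3e^(2t)(-2,1,-2).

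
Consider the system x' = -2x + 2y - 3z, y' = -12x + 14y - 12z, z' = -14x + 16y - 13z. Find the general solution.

Coefficient matrix A = [[-2, 2, -3], [-12, 14, -12], [-14, 16, -13]].
det(A - λI) = 0 gives eigenvalues λ = 1, 2, -4.
For λ=1: eigenvector (1,0,-1).
For λ=2: eigenvector (-1,1,2).
For λ=-4: eigenvector (1,2,2).
General solution: C_1e^(t)(1,0,-1) + C_2e^(2t)(-1,1,2) + C_3e^(-4t)(1,2,2).

x(t) = C_1e^(t) - C_2e^(2t) + C_3e^(-4t), y(t) = C_2e^(2t) + 2C_3e^(-4t), z(t) = -C_1e^(t) + 2C_2e^(2t) + 2C_3e^(-4t)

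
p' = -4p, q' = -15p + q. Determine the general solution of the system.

Coefficient matrix A = [[-4, 0], [-15, 1]].
Characteristic polynomial det(A - λI) = λ^2 + 3λ - 4 = 0.
Eigenvalues λ = -4, 1.
For λ=-4: (A-λI) row 2 is [-15, 5], so an eigenvector is (-1, -3).
For λ=1: (A-λI) row 1 is [-5, 0], so an eigenvector is (0, -1).
General solution: c_1e^(-4t)(-1,-3) + c_2e^(t)(0,-1).

p(t) = -c_1e^(-4t), q(t) = -3c_1e^(-4t) - c_2e^(t)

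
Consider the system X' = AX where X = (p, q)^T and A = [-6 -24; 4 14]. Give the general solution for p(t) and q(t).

Coefficient matrix A = [[-6, -24], [4, 14]].
Characteristic polynomial det(A - λI) = λ^2 - 8λ + 12 = 0.
Eigenvalues λ = 2, 6.
For λ=2: (A-λI) row 1 is [-8, -24], so an eigenvector is (-3, 1).
For λ=6: (A-λI) row 1 is [-12, -24], so an eigenvector is (-2, 1).
General solution: c_1e^(2t)(-3,1) + c_2e^(6t)(-2,1).

p(t) = -3c_1e^(2t) - 2c_2e^(6t), q(t) = c_1e^(2t) + c_2e^(6t)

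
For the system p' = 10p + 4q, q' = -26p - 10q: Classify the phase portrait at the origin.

center

A = [[10,4],[-26,-10]]; det(A-λI) = λ^2 + 4.
λ = 0 ± 2i: zero real part.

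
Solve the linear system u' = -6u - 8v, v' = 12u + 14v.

u(t) = 2K_1e^(6t) + K_2e^(2t), v(t) = -3K_1e^(6t) - K_2e^(2t)

Coefficient matrix A = [[-6, -8], [12, 14]].
Characteristic polynomial det(A - λI) = λ^2 - 8λ + 12 = 0.
Eigenvalues λ = 6, 2.
For λ=6: (A-λI) row 1 is [-12, -8], so an eigenvector is (2, -3).
For λ=2: (A-λI) row 1 is [-8, -8], so an eigenvector is (1, -1).
General solution: K_1e^(6t)(2,-3) + K_2e^(2t)(1,-1).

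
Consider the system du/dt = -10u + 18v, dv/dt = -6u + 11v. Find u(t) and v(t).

Coefficient matrix A = [[-10, 18], [-6, 11]].
Characteristic polynomial det(A - λI) = λ^2 - λ - 2 = 0.
Eigenvalues λ = -1, 2.
For λ=-1: (A-λI) row 1 is [-9, 18], so an eigenvector is (-2, -1).
For λ=2: (A-λI) row 1 is [-12, 18], so an eigenvector is (3, 2).
General solution: c_1e^(-t)(-2,-1) + c_2e^(2t)(3,2).

u(t) = -2c_1e^(-t) + 3c_2e^(2t), v(t) = -c_1e^(-t) + 2c_2e^(2t)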